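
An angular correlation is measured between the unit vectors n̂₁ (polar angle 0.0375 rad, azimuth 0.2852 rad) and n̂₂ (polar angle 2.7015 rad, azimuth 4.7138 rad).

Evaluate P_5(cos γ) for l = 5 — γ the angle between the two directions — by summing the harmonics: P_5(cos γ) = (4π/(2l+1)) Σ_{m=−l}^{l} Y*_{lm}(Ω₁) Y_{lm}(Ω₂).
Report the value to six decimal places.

Expand P_5 via completeness: Σ_{m} conj(Y_{5,m}) at Ω₁ times Y_{5,m} at Ω₂ —
  [-5]  conj(Y_{5,-5})(Ω₁) = 0.00000 + 0.00000j ; Y_{5,-5}(Ω₂) = 0.00005 + 0.00651j ; Δ = -0.00000 + 0.00000j
  [-4]  conj(Y_{5,-4})(Ω₁) = 0.00000 + 0.00000j ; Y_{5,-4}(Ω₂) = -0.04374 + 0.00025j ; Δ = -0.00000 - 0.00000j
  [-3]  conj(Y_{5,-3})(Ω₁) = 0.00010 + 0.00011j ; Y_{5,-3}(Ω₂) = -0.00072 - 0.17030j ; Δ = 0.00002 - 0.00002j
  [-2]  conj(Y_{5,-2})(Ω₁) = 0.00400 + 0.00257j ; Y_{5,-2}(Ω₂) = 0.40504 - 0.00114j ; Δ = 0.00162 + 0.00103j
  [-1]  conj(Y_{5,-1})(Ω₁) = 0.09173 + 0.02689j ; Y_{5,-1}(Ω₂) = 0.00070 + 0.49256j ; Δ = -0.01318 + 0.04520j
  [+0]  conj(Y_{5,0})(Ω₁) = 0.92576 + 0.00000j ; Y_{5,0}(Ω₂) = 0.00936 + 0.00000j ; Δ = 0.00867 + 0.00000j
  [+1]  conj(Y_{5,1})(Ω₁) = -0.09173 + 0.02689j ; Y_{5,1}(Ω₂) = -0.00070 + 0.49256j ; Δ = -0.01318 - 0.04520j
  [+2]  conj(Y_{5,2})(Ω₁) = 0.00400 - 0.00257j ; Y_{5,2}(Ω₂) = 0.40504 + 0.00114j ; Δ = 0.00162 - 0.00103j
  [+3]  conj(Y_{5,3})(Ω₁) = -0.00010 + 0.00011j ; Y_{5,3}(Ω₂) = 0.00072 - 0.17030j ; Δ = 0.00002 + 0.00002j
  [+4]  conj(Y_{5,4})(Ω₁) = 0.00000 - 0.00000j ; Y_{5,4}(Ω₂) = -0.04374 - 0.00025j ; Δ = -0.00000 + 0.00000j
  [+5]  conj(Y_{5,5})(Ω₁) = -0.00000 + 0.00000j ; Y_{5,5}(Ω₂) = -0.00005 + 0.00651j ; Δ = -0.00000 - 0.00000j
Total Σ_m = -0.01442 + 0.00000j. Multiply by 1.142397: -0.01647 + 0.00000j. P_5(cos γ) = -0.016468

-0.016468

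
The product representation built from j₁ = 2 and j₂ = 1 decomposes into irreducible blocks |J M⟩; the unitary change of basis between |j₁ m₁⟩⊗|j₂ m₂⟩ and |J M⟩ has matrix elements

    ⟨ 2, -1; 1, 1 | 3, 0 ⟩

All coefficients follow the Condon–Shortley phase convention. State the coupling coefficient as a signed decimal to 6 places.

j₁+j₂−J=0  J+j₁−j₂=4  J−j₁+j₂=2  j₁+j₂+J+1=7
(j₁±m₁, j₂±m₂, J±M) = (1,3,2,0,3,3)
P² = 144/5
sum k=0..0:
  [0] +1/12 = 1/12
S = 1/12
C² = P²·S² = 1/5 ; C = +0.447214

+0.447214  (= +√(1/5))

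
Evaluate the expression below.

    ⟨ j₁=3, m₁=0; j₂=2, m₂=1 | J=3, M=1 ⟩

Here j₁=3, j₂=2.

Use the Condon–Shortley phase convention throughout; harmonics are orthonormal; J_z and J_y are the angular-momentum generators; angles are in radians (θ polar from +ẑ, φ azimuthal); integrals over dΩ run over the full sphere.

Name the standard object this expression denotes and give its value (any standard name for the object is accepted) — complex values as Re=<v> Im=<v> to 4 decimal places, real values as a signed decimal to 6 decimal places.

Clebsch–Gordan coefficient, −√(1/30) ≈ -0.182574

This is a Clebsch–Gordan (vector-coupling) coefficient.
j₁+j₂−J=2  J+j₁−j₂=4  J−j₁+j₂=2  j₁+j₂+J+1=9
(j₁±m₁, j₂±m₂, J±M) = (3,3,3,1,4,2)
P² = 96/5
sum k=1..2:
  [1] −1/8 = -1/8
  [2] +1/12 = 1/12
S = -1/24
C² = P²·S² = 1/30 ; C = -0.182574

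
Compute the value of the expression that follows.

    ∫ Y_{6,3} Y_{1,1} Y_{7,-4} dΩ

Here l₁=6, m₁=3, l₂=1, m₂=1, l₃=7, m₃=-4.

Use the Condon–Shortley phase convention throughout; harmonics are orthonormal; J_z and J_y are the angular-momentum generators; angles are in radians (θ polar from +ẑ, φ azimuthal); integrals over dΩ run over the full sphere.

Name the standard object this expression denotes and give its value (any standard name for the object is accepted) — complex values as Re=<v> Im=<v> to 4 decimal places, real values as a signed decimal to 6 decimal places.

This is a Gaunt coefficient — the integral of a triple product of spherical harmonics over the sphere.
m-sum 0 ✓  L=14 even ✓  5≤7≤7 ✓
Π(2lᵢ+1) = 13×3×15 = 585
triangle coeff Δ(6,1,7) = 1/1365
Σ_t [0,0]: t=0:+1/518400 = 1/518400
(3j)²=7/195 [(6 1 7; 0 0 0)], sign=-1
Σ_t [0,0]: t=0:+1/4354560 = 1/4354560
(3j)²=11/273 [(6 1 7; 3 1 -4)], sign=-1
⇒ 4πI² = 11/13
I = (+1)√(11/13/(4π)) = 0.25948947

Gaunt coefficient, +0.259489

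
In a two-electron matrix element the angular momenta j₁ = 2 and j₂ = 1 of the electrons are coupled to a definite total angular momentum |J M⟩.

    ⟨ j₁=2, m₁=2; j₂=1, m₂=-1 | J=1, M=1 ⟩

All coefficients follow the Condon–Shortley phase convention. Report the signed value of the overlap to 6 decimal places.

j₁+j₂−J=2  J+j₁−j₂=2  J−j₁+j₂=0  j₁+j₂+J+1=5
(j₁±m₁, j₂±m₂, J±M) = (4,0,0,2,2,0)
P² = 48/5
sum k=0..0:
  [0] +1/4 = 1/4
S = 1/4
C² = P²·S² = 3/5 ; C = +0.774597

+0.774597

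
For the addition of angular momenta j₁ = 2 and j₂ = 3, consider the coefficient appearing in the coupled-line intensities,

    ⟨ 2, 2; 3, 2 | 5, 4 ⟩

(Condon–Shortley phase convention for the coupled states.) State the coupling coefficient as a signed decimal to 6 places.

√[11·0!4!6!/11! · 4!0!5!1!9!1!] = √(4976640)
  +(−1)^0/∏(0,0,0,5,4,1)! = 1/2880  (running 1/2880)
⟨..|..⟩ = √(4976640)·(1/2880) = +0.774597

+0.774597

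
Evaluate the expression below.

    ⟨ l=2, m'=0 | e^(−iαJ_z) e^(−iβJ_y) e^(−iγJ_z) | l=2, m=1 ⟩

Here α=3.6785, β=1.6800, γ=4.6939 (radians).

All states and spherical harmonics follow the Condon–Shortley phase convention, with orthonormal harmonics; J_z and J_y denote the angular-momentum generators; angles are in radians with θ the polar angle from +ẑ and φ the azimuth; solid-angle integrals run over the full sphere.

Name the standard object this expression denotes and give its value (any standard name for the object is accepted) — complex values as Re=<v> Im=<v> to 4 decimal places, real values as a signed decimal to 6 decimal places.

This is a Wigner D-matrix element — the rotation-matrix element ⟨l m'| R(α,β,γ) |l m⟩ in the angular-momentum basis.
First d^2_{0,1}(β=1.6800), then the phase factors e^{-i(0)α} and e^{-i(1)γ}:
c=cos(1.680000/2)=0.667463, s=sin(1.680000/2)=0.744643; N=√[2·2·6·1]=4.898979
The bounds max(0,m−m')=1 and min(l+m,l−m')=2 give 2 terms
  k=1: (−1)^0·4.8990/(2)·0.6675^3·0.7446^1 = +0.542382
  k=2: (−1)^1·4.8990/(2)·0.6675^1·0.7446^3 = -0.675068
d^2_{0,1}(1.6800) = +0.542382 -0.675068 = -0.132686
D = (+1.000000+0.000000i)·(-0.132686)·(-0.018488+0.999829i) = +0.002453-0.132663i

Wigner D-matrix element, Re=0.0025 Im=-0.1327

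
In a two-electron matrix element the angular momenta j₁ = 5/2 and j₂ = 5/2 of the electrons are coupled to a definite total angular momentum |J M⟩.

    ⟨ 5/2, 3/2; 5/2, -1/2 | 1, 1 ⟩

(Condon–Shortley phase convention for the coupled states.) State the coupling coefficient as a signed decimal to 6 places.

triangle: 4!·1!·1!/7! = 24/5040
(j±m)!: 4!·1!·2!·3!·2!·0! = 576
prefactor² = (2J+1)·Δ·N² = 288/35
  k=1: −1/(1!·3!·0!·1!·1!·0!) = -1/6
Σ = -1/6  ⇒  CG² = 288/35·(-1/6)² = 8/35
CG = −√(8/35) = -0.478091

−√(8/35) = -0.478091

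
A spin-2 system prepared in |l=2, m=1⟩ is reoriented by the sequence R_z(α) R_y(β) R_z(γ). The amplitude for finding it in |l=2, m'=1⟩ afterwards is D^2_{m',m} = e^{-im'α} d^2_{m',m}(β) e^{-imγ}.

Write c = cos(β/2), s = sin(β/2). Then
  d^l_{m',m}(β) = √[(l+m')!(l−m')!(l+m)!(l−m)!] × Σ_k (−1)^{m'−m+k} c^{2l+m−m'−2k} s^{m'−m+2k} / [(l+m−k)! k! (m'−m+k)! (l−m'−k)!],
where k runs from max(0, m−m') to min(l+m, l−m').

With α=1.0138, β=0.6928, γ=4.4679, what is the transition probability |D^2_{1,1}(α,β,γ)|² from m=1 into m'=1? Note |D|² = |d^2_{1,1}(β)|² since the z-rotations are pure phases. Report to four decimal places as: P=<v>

First d^2_{1,1}(β=0.6928), then the phase factors e^{-i(1)α} and e^{-i(1)γ}:
With c≡cos(β/2)=0.940601 and s≡sin(β/2)=0.339514, N=[6·1·6·1]^{1/2}=6.000000
The bounds max(0,m−m')=0 and min(l+m,l−m')=1 give 2 terms
  k=0: (−1)^0·6.0000/(6)·0.9406^4·0.3395^0 = +0.782748
  k=1: (−1)^1·6.0000/(2)·0.9406^2·0.3395^2 = -0.305948
d^2_{1,1}(0.6928) = +0.782748 -0.305948 = +0.476800
|D^2_{1,1}|² = |d^2_{1,1}(β)|² = (+0.476800)² = 0.227338 (the z-rotation phases have unit modulus)

P=0.2273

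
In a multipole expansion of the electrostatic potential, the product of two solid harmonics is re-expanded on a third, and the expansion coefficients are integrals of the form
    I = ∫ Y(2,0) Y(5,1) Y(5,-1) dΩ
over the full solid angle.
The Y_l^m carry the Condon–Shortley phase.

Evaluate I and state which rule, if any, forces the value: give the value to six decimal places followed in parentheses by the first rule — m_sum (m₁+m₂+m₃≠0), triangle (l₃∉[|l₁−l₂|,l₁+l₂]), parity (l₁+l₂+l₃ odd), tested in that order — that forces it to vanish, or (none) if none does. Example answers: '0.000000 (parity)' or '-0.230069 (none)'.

-0.145565 (none)

m-sum 0 ✓  L=12 even ✓  3≤5≤7 ✓
Π(2lᵢ+1) = 5×11×11 = 605
triangle coeff Δ(2,5,5) = 1/38610
Σ_t [0,2]: t=0:+1/2880 t=1:−1/576 t=2:+1/2880 = -1/960
(3j)²=10/429 [(2 5 5; 0 0 0)], sign=+1
Σ_t [0,2]: t=0:+1/5760 t=1:−1/720 t=2:+1/2304 = -1/1280
(3j)²=27/1430 [(2 5 5; 0 1 -1)], sign=-1
⇒ 4πI² = 45/169
I = (-1)√(45/169/(4π)) = -0.14556534
No selection rule forces the value: the integral is nonzero (none).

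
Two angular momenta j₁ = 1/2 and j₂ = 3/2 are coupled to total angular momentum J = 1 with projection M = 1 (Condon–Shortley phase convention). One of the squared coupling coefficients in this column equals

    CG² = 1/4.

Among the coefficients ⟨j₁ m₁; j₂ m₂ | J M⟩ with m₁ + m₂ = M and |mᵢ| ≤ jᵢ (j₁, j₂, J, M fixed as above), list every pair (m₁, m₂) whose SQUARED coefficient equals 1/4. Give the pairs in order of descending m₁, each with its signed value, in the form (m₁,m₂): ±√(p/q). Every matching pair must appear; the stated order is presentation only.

Admissible pairs with m₁+m₂ = M = 1: (-1/2,3/2), (1/2,1/2)
  (m₁,m₂)=(1/2,1/2): CG² = 1/4, CG = +√(1/4)   ← matches the target
  (m₁,m₂)=(-1/2,3/2): CG² = 3/4, CG = −√(3/4)
Pairs with CG² = 1/4: (1/2,1/2): +√(1/4)

(1/2,1/2): +√(1/4)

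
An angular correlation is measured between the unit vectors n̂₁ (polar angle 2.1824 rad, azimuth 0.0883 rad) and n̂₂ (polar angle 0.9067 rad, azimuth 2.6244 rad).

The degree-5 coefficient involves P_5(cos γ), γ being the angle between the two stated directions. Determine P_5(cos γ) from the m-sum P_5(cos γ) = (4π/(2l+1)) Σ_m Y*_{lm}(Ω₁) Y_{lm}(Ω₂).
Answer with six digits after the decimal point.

0.135836

Term-by-term m-sum for l=5 (normalisation 4π/11 = 1.142397):
  m=-5: (+0.154370+0.072957i) × (+0.119405-0.074136i) = +0.023841-0.002733i  (running Σ = +0.023841-0.002733i)
  m=-4: (-0.355286-0.130979i) × (-0.166157+0.305619i) = +0.099063-0.086819i  (running Σ = +0.122904-0.089552i)
  m=-3: (+0.360449+0.097781i) × (-0.007853-0.408567i) = +0.037119-0.148036i  (running Σ = +0.160024-0.237587i)
  m=-2: (+0.007030+0.001255i) × (+0.046231+0.077756i) = +0.000227+0.000605i  (running Σ = +0.160251-0.236983i)
  m=-1: (-0.348196-0.030826i) × (+0.282326+0.160598i) = -0.093354-0.064623i  (running Σ = +0.066897-0.301605i)
  m=0: (+0.082616-0.000000i) × (-0.180223+0.000000i) = -0.014889+0.000000i  (running Σ = +0.052008-0.301605i)
  m=1: (+0.348196-0.030826i) × (-0.282326+0.160598i) = -0.093354+0.064623i  (running Σ = -0.041347-0.236983i)
  m=2: (+0.007030-0.001255i) × (+0.046231-0.077756i) = +0.000227-0.000605i  (running Σ = -0.041119-0.237587i)
  m=3: (-0.360449+0.097781i) × (+0.007853-0.408567i) = +0.037119+0.148036i  (running Σ = -0.004000-0.089552i)
  m=4: (-0.355286+0.130979i) × (-0.166157-0.305619i) = +0.099063+0.086819i  (running Σ = +0.095064-0.002733i)
  m=5: (-0.154370+0.072957i) × (-0.119405-0.074136i) = +0.023841+0.002733i  (running Σ = +0.118905+0.000000i)
Total Σ_m = +0.118905+0.000000i. Multiply by 1.142397: +0.135836+0.000000i. P_5(cos γ) = 0.135836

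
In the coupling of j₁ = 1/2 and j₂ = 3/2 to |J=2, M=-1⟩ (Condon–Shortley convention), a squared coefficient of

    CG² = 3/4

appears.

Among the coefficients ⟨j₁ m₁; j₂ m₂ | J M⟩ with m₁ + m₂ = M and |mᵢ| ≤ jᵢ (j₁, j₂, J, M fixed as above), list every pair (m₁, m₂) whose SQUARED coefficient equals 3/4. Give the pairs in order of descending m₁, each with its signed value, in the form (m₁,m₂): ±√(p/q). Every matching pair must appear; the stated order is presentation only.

(-1/2,-1/2): +√(3/4)

Admissible pairs with m₁+m₂ = M = -1: (-1/2,-1/2), (1/2,-3/2)
  (m₁,m₂)=(1/2,-3/2): CG² = 1/4, CG = +√(1/4)
  (m₁,m₂)=(-1/2,-1/2): CG² = 3/4, CG = +√(3/4)   ← matches the target
Pairs with CG² = 3/4: (-1/2,-1/2): +√(3/4)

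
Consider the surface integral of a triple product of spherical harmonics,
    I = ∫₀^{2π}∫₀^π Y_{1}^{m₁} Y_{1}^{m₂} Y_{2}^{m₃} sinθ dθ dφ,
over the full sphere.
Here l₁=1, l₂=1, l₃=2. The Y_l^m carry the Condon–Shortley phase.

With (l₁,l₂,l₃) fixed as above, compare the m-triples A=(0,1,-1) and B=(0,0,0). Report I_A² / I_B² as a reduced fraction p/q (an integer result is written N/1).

3/4

Shared (l₁,l₂,l₃)=(1,1,2): N and (l;000)² cancel in I_A²/I_B².
A: Δ = 0!·2!·2!/5! = 1/30; Racah Σ t=0..0: t=0:+1/2 = 1/2; ⇒ 3j(1 1 2; 0 1 -1)² = 1/10, sgn -1
B: Δ = 0!·2!·2!/5! = 1/30; Racah Σ t=0..0: t=0:+1/1 = 1/1; ⇒ 3j(1 1 2; 0 0 0)² = 2/15, sgn +1
I_A²/I_B² = (1/10)/(2/15) = 3/4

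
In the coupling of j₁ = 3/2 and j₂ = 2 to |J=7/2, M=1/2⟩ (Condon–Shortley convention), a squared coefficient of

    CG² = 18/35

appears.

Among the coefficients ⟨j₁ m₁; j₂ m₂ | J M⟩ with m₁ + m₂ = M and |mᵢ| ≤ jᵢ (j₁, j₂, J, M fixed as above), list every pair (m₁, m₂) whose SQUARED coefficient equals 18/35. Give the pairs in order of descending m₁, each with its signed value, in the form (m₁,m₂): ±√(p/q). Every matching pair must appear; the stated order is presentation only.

(1/2,0): +√(18/35)

Admissible pairs with m₁+m₂ = M = 1/2: (-3/2,2), (-1/2,1), (1/2,0), (3/2,-1)
  (m₁,m₂)=(3/2,-1): CG² = 4/35, CG = +√(4/35)
  (m₁,m₂)=(1/2,0): CG² = 18/35, CG = +√(18/35)   ← matches the target
  (m₁,m₂)=(-1/2,1): CG² = 12/35, CG = +√(12/35)
  (m₁,m₂)=(-3/2,2): CG² = 1/35, CG = +√(1/35)
Pairs with CG² = 18/35: (1/2,0): +√(18/35)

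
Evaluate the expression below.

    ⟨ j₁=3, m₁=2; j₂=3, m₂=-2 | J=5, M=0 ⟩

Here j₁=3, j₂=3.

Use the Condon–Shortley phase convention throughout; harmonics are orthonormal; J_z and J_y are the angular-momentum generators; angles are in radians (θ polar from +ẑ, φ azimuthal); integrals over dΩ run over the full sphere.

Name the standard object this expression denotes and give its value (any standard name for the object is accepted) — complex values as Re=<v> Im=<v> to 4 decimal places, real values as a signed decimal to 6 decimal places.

Clebsch–Gordan coefficient, +√(4/21) ≈ +0.436436

This is a Clebsch–Gordan (vector-coupling) coefficient.
√[11·1!5!5!/12! · 5!1!1!5!5!5!] = √(480000/7)
  +(−1)^0/∏(0,1,1,1,4,4)! = 1/576  (running 1/576)
  +(−1)^1/∏(1,0,0,0,5,5)! = -1/14400  (running 1/600)
⟨..|..⟩ = √(480000/7)·(1/600) = +0.436436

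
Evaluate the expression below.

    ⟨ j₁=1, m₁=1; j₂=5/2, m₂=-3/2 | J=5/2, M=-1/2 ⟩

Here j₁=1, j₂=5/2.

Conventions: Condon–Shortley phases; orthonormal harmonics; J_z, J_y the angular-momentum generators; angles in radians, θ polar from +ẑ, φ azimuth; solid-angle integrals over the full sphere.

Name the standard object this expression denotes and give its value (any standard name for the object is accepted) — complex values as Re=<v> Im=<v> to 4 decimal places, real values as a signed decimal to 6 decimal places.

This is a Clebsch–Gordan (vector-coupling) coefficient.
√[6·1!1!4!/7! · 2!0!1!4!2!3!] = √(576/35)
  +(−1)^0/∏(0,1,0,1,1,3)! = 1/6  (running 1/6)
⟨..|..⟩ = √(576/35)·(1/6) = +0.676123

Clebsch–Gordan coefficient, +√(16/35) ≈ +0.676123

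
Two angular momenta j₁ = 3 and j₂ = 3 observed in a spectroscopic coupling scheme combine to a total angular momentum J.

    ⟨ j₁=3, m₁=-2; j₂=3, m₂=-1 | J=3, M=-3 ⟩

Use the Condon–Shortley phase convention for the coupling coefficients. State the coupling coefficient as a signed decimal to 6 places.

triangle: 3!·3!·3!/10! = 216/3628800
(j±m)!: 1!·5!·2!·4!·0!·6! = 4147200
prefactor² = (2J+1)·Δ·N² = 1728
  k=2: +1/(2!·1!·3!·0!·0!·3!) = 1/72
Σ = 1/72  ⇒  CG² = 1728·(1/72)² = 1/3
CG = +√(1/3) = +0.577350

+0.577350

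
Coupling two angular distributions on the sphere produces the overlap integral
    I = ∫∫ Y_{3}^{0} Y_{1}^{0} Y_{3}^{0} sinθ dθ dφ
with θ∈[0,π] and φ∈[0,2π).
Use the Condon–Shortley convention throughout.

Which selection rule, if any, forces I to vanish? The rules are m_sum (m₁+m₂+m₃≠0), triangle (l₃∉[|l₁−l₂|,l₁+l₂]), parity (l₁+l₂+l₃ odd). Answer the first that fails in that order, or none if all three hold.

Σmᵢ = 0  ✓
l₃∈[|l₁−l₂|,l₁+l₂]=[2,4], have l₃=3  ✓
Σlᵢ = 7 ⇒ odd  ✗

parity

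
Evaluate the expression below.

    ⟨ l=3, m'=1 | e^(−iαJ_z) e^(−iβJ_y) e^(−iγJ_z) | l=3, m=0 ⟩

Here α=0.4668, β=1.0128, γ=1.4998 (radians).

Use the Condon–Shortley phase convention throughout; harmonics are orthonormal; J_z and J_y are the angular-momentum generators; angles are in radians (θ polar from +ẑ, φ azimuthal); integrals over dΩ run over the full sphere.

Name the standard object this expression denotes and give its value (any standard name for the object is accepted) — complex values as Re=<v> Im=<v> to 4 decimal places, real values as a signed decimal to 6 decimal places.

Wigner D-matrix element, Re=-0.1318 Im=0.0664

This is a Wigner D-matrix element — the rotation-matrix element ⟨l m'| R(α,β,γ) |l m⟩ in the angular-momentum basis.
Split into d^3_{1,0}(β=1.0128) × two z-phases.
c=cos(1.012800/2)=0.874496, s=sin(1.012800/2)=0.485032; N=√[24·2·6·6]=41.569219
Admissible k: 0..2 (factorial args all ≥0)
  k=0: (−1)^1·41.5692/(12)·0.8745^5·0.4850^1 = -0.859312
  k=1: (−1)^2·41.5692/(4)·0.8745^3·0.4850^3 = +0.793044
  k=2: (−1)^3·41.5692/(12)·0.8745^1·0.4850^5 = -0.081321
d^3_{1,0}(1.0128) = -0.859312 +0.793044 -0.081321 = -0.147589
Phases: e^{-i·(1)·0.4668}=+0.893013-0.450031i, e^{-i·(0)·1.4998}=+1.000000+0.000000i ⇒ D=-0.131799+0.066419i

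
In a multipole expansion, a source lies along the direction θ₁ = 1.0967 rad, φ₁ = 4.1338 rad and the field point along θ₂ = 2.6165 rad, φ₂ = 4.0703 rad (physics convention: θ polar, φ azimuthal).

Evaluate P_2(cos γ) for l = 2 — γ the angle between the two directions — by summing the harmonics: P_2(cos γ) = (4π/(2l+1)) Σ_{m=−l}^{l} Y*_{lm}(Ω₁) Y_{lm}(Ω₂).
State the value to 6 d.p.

Summing Y*_{l m}(θ₁,φ₁)·Y_{l m}(θ₂,φ₂) over m ∈ [−2, 2]; prefactor 4π/(2·2+1) = 2.513274:
  m=-2: (-0.12289 + 0.27998j) × (-0.02744 - 0.09311j) = 0.02944 + 0.00376j  (running Σ = 0.02944 + 0.00376j)
  m=-1: (-0.17160 - 0.26272j) × (0.20068 - 0.26836j) = -0.10494 - 0.00667j  (running Σ = -0.07550 - 0.00291j)
  m=0: (-0.11819 + 0.00000j) × (0.39301 + 0.00000j) = -0.04645 + 0.00000j  (running Σ = -0.12195 - 0.00291j)
  m=1: (0.17160 - 0.26272j) × (-0.20068 - 0.26836j) = -0.10494 + 0.00667j  (running Σ = -0.22689 + 0.00376j)
  m=2: (-0.12289 - 0.27998j) × (-0.02744 + 0.09311j) = 0.02944 - 0.00376j  (running Σ = -0.19745 + 0.00000j)
Σ over m = -0.19745 + 0.00000j; ×(4π/5) → -0.49624 + 0.00000j. Real part: -0.496239

-0.496239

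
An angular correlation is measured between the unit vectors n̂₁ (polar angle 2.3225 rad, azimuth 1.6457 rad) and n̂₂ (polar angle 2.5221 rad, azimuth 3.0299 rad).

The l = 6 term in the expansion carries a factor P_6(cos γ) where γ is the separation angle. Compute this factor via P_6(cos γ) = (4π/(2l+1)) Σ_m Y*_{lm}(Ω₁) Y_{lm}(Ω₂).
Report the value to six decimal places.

Summing Y*_{l m}(θ₁,φ₁)·Y_{l m}(θ₂,φ₂) over m ∈ [−6, 6]; prefactor 4π/(2·6+1) = 0.966644:
  [-6]  conj(Y_{6,-6})(Ω₁) = -0.06613 - 0.03190j ; Y_{6,-6}(Ω₂) = 0.01451 + 0.01150j ; Δ = -0.00059 - 0.00122j
  [-5]  conj(Y_{6,-5})(Ω₁) = 0.08698 - 0.22128j ; Y_{6,-5}(Ω₂) = 0.07625 + 0.04764j ; Δ = 0.01717 - 0.01273j
  [-4]  conj(Y_{6,-4})(Ω₁) = 0.40093 + 0.12385j ; Y_{6,-4}(Ω₂) = 0.23008 + 0.11023j ; Δ = 0.07859 + 0.07269j
  [-3]  conj(Y_{6,-3})(Ω₁) = -0.08229 + 0.36003j ; Y_{6,-3}(Ω₂) = 0.42074 + 0.14650j ; Δ = -0.08737 + 0.13942j
  [-2]  conj(Y_{6,-2})(Ω₁) = 0.03740 + 0.00565j ; Y_{6,-2}(Ω₂) = 0.38210 + 0.08680j ; Δ = 0.01380 + 0.00540j
  [-1]  conj(Y_{6,-1})(Ω₁) = -0.02789 + 0.37169j ; Y_{6,-1}(Ω₂) = -0.07469 - 0.00838j ; Δ = 0.00520 - 0.02753j
  [+0]  conj(Y_{6,0})(Ω₁) = -0.07061 + 0.00000j ; Y_{6,0}(Ω₂) = -0.41491 + 0.00000j ; Δ = 0.02930 + 0.00000j
  [+1]  conj(Y_{6,1})(Ω₁) = 0.02789 + 0.37169j ; Y_{6,1}(Ω₂) = 0.07469 - 0.00838j ; Δ = 0.00520 + 0.02753j
  [+2]  conj(Y_{6,2})(Ω₁) = 0.03740 - 0.00565j ; Y_{6,2}(Ω₂) = 0.38210 - 0.08680j ; Δ = 0.01380 - 0.00540j
  [+3]  conj(Y_{6,3})(Ω₁) = 0.08229 + 0.36003j ; Y_{6,3}(Ω₂) = -0.42074 + 0.14650j ; Δ = -0.08737 - 0.13942j
  [+4]  conj(Y_{6,4})(Ω₁) = 0.40093 - 0.12385j ; Y_{6,4}(Ω₂) = 0.23008 - 0.11023j ; Δ = 0.07859 - 0.07269j
  [+5]  conj(Y_{6,5})(Ω₁) = -0.08698 - 0.22128j ; Y_{6,5}(Ω₂) = -0.07625 + 0.04764j ; Δ = 0.01717 + 0.01273j
  [+6]  conj(Y_{6,6})(Ω₁) = -0.06613 + 0.03190j ; Y_{6,6}(Ω₂) = 0.01451 - 0.01150j ; Δ = -0.00059 + 0.00122j
Σ over m = 0.08290 - 0.00000j; ×(4π/13) → 0.08013 - 0.00000j. Real part: 0.080135

0.080135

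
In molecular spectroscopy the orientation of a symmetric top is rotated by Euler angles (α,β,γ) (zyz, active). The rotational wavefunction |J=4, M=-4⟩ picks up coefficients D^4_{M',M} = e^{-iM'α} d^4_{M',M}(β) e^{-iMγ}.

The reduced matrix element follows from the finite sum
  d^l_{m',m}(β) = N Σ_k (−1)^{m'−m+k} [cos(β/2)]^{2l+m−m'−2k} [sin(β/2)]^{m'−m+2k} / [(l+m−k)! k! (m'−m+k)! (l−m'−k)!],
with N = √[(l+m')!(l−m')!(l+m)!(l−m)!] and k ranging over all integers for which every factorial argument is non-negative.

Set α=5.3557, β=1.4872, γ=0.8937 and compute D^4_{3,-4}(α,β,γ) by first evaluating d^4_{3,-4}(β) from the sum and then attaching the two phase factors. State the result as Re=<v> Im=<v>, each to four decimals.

D^4_{3,-4}(5.3557,1.4872,0.8937) = e^{-i·3·5.3557}·d^4_{3,-4}(1.4872)·e^{-i·-4·0.8937}. Compute d first:
Half-angle: c=0.736036, s=0.676942. N=√(5040·1·1·40320)=14255.272709
k∈{0} keeps every argument non-negative
  k=0: (−1)^7·14255.2727/(5040)·0.7360^1·0.6769^7 = -0.135614
d^4_{3,-4}(1.4872) = -0.135614
D = (-0.936201+0.351466i)·(-0.135614)·(-0.907624-0.419784i) = -0.135242-0.010036i

Re=-0.1352 Im=-0.0100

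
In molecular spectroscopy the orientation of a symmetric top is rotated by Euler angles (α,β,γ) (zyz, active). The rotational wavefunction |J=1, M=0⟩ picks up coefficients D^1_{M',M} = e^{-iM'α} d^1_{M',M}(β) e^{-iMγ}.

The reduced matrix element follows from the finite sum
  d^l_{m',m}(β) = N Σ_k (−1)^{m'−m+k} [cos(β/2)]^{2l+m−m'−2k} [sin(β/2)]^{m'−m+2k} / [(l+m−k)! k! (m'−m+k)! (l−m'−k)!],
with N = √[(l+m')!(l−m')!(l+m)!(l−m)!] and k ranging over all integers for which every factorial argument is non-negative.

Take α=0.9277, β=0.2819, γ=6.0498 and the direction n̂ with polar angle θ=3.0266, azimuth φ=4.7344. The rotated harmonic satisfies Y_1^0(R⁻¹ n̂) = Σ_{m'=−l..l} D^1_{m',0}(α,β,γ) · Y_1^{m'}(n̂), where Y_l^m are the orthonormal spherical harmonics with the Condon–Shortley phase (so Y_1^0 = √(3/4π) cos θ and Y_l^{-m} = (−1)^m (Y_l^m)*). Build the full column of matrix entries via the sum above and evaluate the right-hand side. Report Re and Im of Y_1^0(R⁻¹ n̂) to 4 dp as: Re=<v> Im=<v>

Re=-0.4785 Im=0.0000

Need the full column D^1_{m',0} for m'=−1..1 at α=0.9277, β=0.2819, γ=6.0498.
cos(β/2)=0.990083, sin(β/2)=0.140484
d^1_{-1,0}: single k=1 term ⇒ +0.196704;  D = +0.117959+0.157411i
d^1_{0,0}: k∈[0..1] ⇒ +0.980264 -0.019736 = +0.960529;  D = +0.960529+0.000000i
d^1_{1,0}: single k=0 term ⇒ -0.196704;  D = -0.117959+0.157411i
Y_1^{m'}(θ=3.0266,φ=4.7344) and Σ D·Y over m':
  (+0.1180+0.1574i)·(+0.0009+0.0396i)  (+0.9605+0.0000i)·(-0.4854+0.0000i)  (-0.1180+0.1574i)·(-0.0009+0.0396i)
Y_1^0(R⁻¹ n̂) = -0.478488+0.000000i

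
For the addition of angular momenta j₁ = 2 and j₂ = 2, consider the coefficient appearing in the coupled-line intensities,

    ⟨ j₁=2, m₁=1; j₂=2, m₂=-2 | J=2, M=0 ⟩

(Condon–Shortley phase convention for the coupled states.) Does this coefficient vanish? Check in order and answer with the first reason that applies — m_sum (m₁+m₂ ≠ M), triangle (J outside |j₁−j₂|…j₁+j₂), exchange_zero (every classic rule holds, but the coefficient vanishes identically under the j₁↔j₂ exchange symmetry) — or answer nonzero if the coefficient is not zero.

m_sum

m-sum: m₁+m₂ = 1+(-2) = -1, M = 0  ✗ ⇒ coefficient is 0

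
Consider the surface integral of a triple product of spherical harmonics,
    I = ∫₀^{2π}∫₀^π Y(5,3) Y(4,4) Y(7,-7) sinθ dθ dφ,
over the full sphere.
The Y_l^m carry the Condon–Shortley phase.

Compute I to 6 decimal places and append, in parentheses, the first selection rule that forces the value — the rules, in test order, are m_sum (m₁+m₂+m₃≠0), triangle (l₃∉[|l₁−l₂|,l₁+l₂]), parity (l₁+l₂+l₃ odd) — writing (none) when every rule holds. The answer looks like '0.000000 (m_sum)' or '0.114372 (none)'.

0.144075 (none)

Checks pass: Σm=0; 16 even; l₃=7∈[1,9].
(2·5+1)(2·4+1)(2·7+1) = 1485
Δ: 2! 8! 6! / 17! → 1/6126120
sum: t=0:+1/69120 t=1:−1/20736 t=2:+1/69120 = -1/51840
3j²(5 4 7; 0 0 0) = Δ·Π!·Σ² = 280/21879  (sign +1)
sum: t=2:+1/58060800 = 1/58060800
3j²(5 4 7; 3 4 -7) = Δ·Π!·Σ² = 7/510  (sign +1)
combine: 4πI² = 1485·280/21879·7/510 = 980/3757
take √, sign +1: I = 0.14407463
No selection rule forces the value: the integral is nonzero (none).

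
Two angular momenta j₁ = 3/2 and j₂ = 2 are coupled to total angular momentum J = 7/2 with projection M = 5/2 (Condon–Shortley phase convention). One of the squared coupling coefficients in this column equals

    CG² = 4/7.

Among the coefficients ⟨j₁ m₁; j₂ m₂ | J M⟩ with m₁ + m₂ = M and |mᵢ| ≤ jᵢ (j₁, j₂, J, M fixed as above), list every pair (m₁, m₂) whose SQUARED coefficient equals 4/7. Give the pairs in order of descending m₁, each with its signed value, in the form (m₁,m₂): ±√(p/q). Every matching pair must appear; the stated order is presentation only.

(3/2,1): +√(4/7)

Admissible pairs with m₁+m₂ = M = 5/2: (1/2,2), (3/2,1)
  (m₁,m₂)=(3/2,1): CG² = 4/7, CG = +√(4/7)   ← matches the target
  (m₁,m₂)=(1/2,2): CG² = 3/7, CG = +√(3/7)
Pairs with CG² = 4/7: (3/2,1): +√(4/7)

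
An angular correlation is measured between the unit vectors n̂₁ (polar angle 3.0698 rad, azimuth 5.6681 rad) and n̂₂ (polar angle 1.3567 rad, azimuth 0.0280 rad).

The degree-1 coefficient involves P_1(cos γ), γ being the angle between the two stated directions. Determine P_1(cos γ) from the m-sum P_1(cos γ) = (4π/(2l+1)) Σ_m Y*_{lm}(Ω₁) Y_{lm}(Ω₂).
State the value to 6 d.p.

-0.155825

Summing Y*_{l m}(θ₁,φ₁)·Y_{l m}(θ₂,φ₂) over m ∈ [−1, 1]; prefactor 4π/(2·1+1) = 4.188790:
  [-1]  conj(Y_{1,-1})(Ω₁) = 0.02024 - 0.01430j ; Y_{1,-1}(Ω₂) = 0.33747 - 0.00945j ; Δ = 0.00670 - 0.00502j
  [+0]  conj(Y_{1,0})(Ω₁) = -0.48734 + 0.00000j ; Y_{1,0}(Ω₂) = 0.10381 + 0.00000j ; Δ = -0.05059 + 0.00000j
  [+1]  conj(Y_{1,1})(Ω₁) = -0.02024 - 0.01430j ; Y_{1,1}(Ω₂) = -0.33747 - 0.00945j ; Δ = 0.00670 + 0.00502j
Σ over m = -0.03720 + 0.00000j; ×(4π/3) → -0.15583 + 0.00000j. Real part: -0.155825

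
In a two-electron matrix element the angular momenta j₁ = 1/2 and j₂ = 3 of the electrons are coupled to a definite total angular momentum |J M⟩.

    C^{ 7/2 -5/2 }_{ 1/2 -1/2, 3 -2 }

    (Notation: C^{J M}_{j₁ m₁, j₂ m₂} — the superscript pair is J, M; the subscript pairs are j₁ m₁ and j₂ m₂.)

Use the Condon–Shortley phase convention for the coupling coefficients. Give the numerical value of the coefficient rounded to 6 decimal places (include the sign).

j₁+j₂−J=0  J+j₁−j₂=1  J−j₁+j₂=6  j₁+j₂+J+1=8
(j₁±m₁, j₂±m₂, J±M) = (0,1,1,5,1,6)
P² = 86400/7
sum k=0..0:
  [0] +1/120 = 1/120
S = 1/120
C² = P²·S² = 6/7 ; C = +0.925820

+√(6/7) = +0.925820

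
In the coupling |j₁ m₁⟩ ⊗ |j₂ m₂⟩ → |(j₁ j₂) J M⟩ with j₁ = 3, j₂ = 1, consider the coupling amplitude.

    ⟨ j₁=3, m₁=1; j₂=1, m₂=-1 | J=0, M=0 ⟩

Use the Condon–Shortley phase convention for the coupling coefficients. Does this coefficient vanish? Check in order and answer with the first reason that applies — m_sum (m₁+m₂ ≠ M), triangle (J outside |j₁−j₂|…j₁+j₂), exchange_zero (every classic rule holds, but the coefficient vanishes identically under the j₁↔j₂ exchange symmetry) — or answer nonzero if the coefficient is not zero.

triangle

m-sum: m₁+m₂ = 1+(-1) = 0, M = 0  ✓
triangle: need |j₁−j₂| ≤ J ≤ j₁+j₂, i.e. J ∈ [2, 4]; J = 0 is outside ✗ ⇒ coefficient is 0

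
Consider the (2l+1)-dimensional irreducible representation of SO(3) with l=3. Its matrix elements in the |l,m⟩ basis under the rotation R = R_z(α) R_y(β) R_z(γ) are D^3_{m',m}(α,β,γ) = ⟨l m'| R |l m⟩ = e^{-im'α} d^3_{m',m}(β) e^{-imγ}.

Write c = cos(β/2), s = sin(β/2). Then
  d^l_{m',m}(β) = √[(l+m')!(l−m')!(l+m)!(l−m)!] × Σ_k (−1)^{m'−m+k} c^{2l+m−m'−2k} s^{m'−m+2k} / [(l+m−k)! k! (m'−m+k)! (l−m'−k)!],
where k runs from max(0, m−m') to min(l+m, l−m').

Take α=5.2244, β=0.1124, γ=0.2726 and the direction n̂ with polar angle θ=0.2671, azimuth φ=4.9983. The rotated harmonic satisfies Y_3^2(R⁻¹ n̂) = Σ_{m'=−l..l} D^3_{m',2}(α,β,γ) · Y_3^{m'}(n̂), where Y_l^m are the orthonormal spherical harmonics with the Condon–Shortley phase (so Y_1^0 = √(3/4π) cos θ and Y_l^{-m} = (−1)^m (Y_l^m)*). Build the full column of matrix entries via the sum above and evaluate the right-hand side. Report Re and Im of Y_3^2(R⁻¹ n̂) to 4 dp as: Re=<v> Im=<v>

Need the full column D^3_{m',2} for m'=−3..3 at α=5.2244, β=0.1124, γ=0.2726.
cos(β/2)=0.998421, sin(β/2)=0.056170
d^3_{-3,2}: single k=5 term ⇒ +0.000001;  D = -0.000001+0.000001i
d^3_{-2,2}: k∈[4..5] ⇒ +0.000050 -0.000000 = +0.000050;  D = -0.000044-0.000023i
d^3_{-1,2}: k∈[3..4] ⇒ +0.001116 -0.000002 = +0.001114;  D = -0.000037-0.001113i
d^3_{0,2}: k∈[2..3] ⇒ +0.017172 -0.000054 = +0.017118;  D = +0.014636-0.008877i
d^3_{1,2}: k∈[1..2] ⇒ +0.176229 -0.001116 = +0.175113;  D = +0.152522+0.086034i
d^3_{2,2}: k∈[0..1] ⇒ +0.990564 -0.015676 = +0.974888;  D = -0.001535+0.974887i
d^3_{3,2}: single k=0 term ⇒ -0.136506;  D = +0.119106-0.066691i
Y_3^{m'}(θ=0.2671,φ=4.9983) and Σ D·Y over m':
  (-0.0000+0.0000i)·(-0.0058-0.0050i)  (-0.0000-0.0000i)·(-0.0577+0.0372i)  (-0.0000-0.0011i)·(+0.0878+0.2988i)  (+0.0146-0.0089i)·(+0.5945+0.0000i)  (+0.1525+0.0860i)·(-0.0878+0.2988i)  (-0.0015+0.9749i)·(-0.0577-0.0372i)  (+0.1191-0.0667i)·(+0.0058-0.0050i)
Y_3^2(R⁻¹ n̂) = +0.006598-0.024588i

Re=0.0066 Im=-0.0246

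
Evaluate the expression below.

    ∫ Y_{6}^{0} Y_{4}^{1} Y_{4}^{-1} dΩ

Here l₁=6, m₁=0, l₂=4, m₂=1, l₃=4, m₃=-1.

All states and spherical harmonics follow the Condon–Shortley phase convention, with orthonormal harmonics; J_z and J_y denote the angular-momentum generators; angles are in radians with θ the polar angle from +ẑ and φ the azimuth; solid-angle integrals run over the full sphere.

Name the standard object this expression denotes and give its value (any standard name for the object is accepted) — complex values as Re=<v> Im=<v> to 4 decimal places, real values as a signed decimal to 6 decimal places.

Gaunt coefficient, +0.007113

This is a Gaunt coefficient — the integral of a triple product of spherical harmonics over the sphere.
m-sum 0 ✓  L=14 even ✓  2≤4≤10 ✓
Π(2lᵢ+1) = 13×9×9 = 1053
triangle coeff Δ(6,4,4) = 1/1261260
Σ_t [2,4]: t=2:+1/4608 t=3:−1/1296 t=4:+1/4608 = -7/20736
(3j)²=20/1287 [(6 4 4; 0 0 0)], sign=-1
Σ_t [3,5]: t=3:−1/2592 t=4:+1/2304 t=5:−1/28800 = 7/518400
(3j)²=1/25740 [(6 4 4; 0 1 -1)], sign=-1
⇒ 4πI² = 1/1573
I = (+1)√(1/1573/(4π)) = 0.00711264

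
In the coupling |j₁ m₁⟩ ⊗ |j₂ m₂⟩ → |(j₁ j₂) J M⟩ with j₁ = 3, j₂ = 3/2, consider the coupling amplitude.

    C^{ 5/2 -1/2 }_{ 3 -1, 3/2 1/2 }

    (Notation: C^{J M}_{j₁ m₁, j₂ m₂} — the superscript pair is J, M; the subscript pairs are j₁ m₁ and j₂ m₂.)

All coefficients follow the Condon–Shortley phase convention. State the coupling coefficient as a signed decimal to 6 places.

√[6·2!4!1!/8! · 2!4!2!1!2!3!] = √(288/35)
  +(−1)^1/∏(1,1,3,1,1,0)! = -1/6  (running -1/6)
  +(−1)^2/∏(2,0,2,0,2,1)! = 1/8  (running -1/24)
⟨..|..⟩ = √(288/35)·(-1/24) = -0.119523

−√(1/70) ≈ -0.119523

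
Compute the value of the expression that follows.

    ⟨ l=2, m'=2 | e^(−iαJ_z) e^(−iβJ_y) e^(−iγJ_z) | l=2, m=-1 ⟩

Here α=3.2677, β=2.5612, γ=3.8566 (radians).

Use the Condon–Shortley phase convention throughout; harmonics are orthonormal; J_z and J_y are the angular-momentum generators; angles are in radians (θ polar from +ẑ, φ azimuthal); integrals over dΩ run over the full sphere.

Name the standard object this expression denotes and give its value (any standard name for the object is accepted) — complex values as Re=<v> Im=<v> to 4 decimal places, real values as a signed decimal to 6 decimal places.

Wigner D-matrix element, Re=0.4505 Im=0.2248

This is a Wigner D-matrix element — the rotation-matrix element ⟨l m'| R(α,β,γ) |l m⟩ in the angular-momentum basis.
First d^2_{2,-1}(β=2.5612), then the phase factors e^{-i(2)α} and e^{-i(-1)γ}:
Half-angle: c=0.286140, s=0.958188. N=√(24·1·1·6)=12.000000
k: max(0,(-1)−(2))=0 … min(2+(-1),2−(2))=0
  k=0: (−1)^3·12.0000/(6)·0.2861^1·0.9582^3 = -0.503455
d^2_{2,-1}(2.5612) = -0.503455
D = (+0.968362-0.249549i)·(-0.503455)·(-0.755088-0.655623i) = +0.450496+0.224767i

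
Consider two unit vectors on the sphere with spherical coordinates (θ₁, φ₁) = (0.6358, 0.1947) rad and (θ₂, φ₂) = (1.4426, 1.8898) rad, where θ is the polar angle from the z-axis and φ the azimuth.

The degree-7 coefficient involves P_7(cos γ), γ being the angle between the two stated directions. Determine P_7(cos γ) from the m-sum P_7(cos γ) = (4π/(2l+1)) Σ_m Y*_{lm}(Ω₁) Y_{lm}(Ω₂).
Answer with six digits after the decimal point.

Summing Y*_{l m}(θ₁,φ₁)·Y_{l m}(θ₂,φ₂) over m ∈ [−7, 7]; prefactor 4π/(2·7+1) = 0.837758:
  m=-7: (0.002687, 0.012739) × (0.372241, -0.290230) = (0.004698, 0.003962)  (running Σ = (0.004698, 0.003962))
  m=-6: (0.025862, 0.060728) × (0.076613, 0.214380) = (-0.011038, 0.010197)  (running Σ = (-0.006340, 0.014159))
  m=-5: (0.112999, 0.166133) × (0.277220, -0.006716) = (0.032441, 0.045296)  (running Σ = (0.026101, 0.059455))
  m=-4: (0.283019, 0.279308) × (-0.073518, 0.242132) = (-0.088436, 0.047994)  (running Σ = (-0.062335, 0.107449))
  m=-3: (0.390447, 0.258103) × (0.172887, 0.121810) = (0.036064, 0.092183)  (running Σ = (-0.026271, 0.199632))
  m=-2: (0.152743, 0.062679) × (-0.209265, 0.155160) = (-0.041689, 0.010583)  (running Σ = (-0.067960, 0.210215))
  m=-1: (-0.322398, -0.063576) × (0.058091, 0.175881) = (-0.007546, -0.060397)  (running Σ = (-0.075507, 0.149818))
  m=0: (-0.281125, -0.000000) × (-0.262198, 0.000000) = (0.073710, 0.000000)  (running Σ = (-0.001796, 0.149818))
  m=1: (0.322398, -0.063576) × (-0.058091, 0.175881) = (-0.007546, 0.060397)  (running Σ = (-0.009343, 0.210215))
  m=2: (0.152743, -0.062679) × (-0.209265, -0.155160) = (-0.041689, -0.010583)  (running Σ = (-0.051032, 0.199632))
  m=3: (-0.390447, 0.258103) × (-0.172887, 0.121810) = (0.036064, -0.092183)  (running Σ = (-0.014968, 0.107449))
  m=4: (0.283019, -0.279308) × (-0.073518, -0.242132) = (-0.088436, -0.047994)  (running Σ = (-0.103405, 0.059455))
  m=5: (-0.112999, 0.166133) × (-0.277220, -0.006716) = (0.032441, -0.045296)  (running Σ = (-0.070963, 0.014159))
  m=6: (0.025862, -0.060728) × (0.076613, -0.214380) = (-0.011038, -0.010197)  (running Σ = (-0.082001, 0.003962))
  m=7: (-0.002687, 0.012739) × (-0.372241, -0.290230) = (0.004698, -0.003962)  (running Σ = (-0.077303, 0.000000))
Σ over m = (-0.077303, 0.000000); ×(4π/15) → (-0.064761, 0.000000). Real part: -0.064761

-0.064761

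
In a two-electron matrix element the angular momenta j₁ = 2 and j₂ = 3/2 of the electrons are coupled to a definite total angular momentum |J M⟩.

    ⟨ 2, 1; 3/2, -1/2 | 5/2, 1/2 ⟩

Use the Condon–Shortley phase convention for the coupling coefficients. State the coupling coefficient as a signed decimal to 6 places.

√[6·1!3!2!/7! · 3!1!1!2!3!2!] = √(72/35)
  +(−1)^0/∏(0,1,1,1,2,1)! = 1/2  (running 1/2)
  +(−1)^1/∏(1,0,0,0,3,2)! = -1/12  (running 5/12)
⟨..|..⟩ = √(72/35)·(5/12) = +0.597614

+0.597614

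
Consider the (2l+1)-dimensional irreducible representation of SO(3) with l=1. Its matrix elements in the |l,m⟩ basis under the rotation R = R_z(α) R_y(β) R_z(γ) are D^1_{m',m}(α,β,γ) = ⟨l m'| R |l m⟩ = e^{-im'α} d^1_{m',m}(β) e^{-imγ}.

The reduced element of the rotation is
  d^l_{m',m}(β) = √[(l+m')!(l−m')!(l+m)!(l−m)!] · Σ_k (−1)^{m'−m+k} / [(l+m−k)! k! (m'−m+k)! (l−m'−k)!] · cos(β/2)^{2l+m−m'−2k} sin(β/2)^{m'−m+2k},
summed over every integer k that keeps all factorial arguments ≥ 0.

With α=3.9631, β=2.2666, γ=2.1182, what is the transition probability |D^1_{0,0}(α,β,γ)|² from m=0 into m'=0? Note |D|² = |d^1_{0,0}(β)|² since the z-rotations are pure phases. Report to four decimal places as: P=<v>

P=0.4109

First d^1_{0,0}(β=2.2666), then the phase factors e^{-i(0)α} and e^{-i(0)γ}:
With c≡cos(β/2)=0.423673 and s≡sin(β/2)=0.905815, N=[1·1·1·1]^{1/2}=1.000000
The bounds max(0,m−m')=0 and min(l+m,l−m')=1 give 2 terms
  k=0: (−1)^0·1.0000/(1)·0.4237^2·0.9058^0 = +0.179499
  k=1: (−1)^1·1.0000/(1)·0.4237^0·0.9058^2 = -0.820501
d^1_{0,0}(2.2666) = +0.179499 -0.820501 = -0.641002
|D^1_{0,0}|² = |d^1_{0,0}(β)|² = (-0.641002)² = 0.410884 (the z-rotation phases have unit modulus)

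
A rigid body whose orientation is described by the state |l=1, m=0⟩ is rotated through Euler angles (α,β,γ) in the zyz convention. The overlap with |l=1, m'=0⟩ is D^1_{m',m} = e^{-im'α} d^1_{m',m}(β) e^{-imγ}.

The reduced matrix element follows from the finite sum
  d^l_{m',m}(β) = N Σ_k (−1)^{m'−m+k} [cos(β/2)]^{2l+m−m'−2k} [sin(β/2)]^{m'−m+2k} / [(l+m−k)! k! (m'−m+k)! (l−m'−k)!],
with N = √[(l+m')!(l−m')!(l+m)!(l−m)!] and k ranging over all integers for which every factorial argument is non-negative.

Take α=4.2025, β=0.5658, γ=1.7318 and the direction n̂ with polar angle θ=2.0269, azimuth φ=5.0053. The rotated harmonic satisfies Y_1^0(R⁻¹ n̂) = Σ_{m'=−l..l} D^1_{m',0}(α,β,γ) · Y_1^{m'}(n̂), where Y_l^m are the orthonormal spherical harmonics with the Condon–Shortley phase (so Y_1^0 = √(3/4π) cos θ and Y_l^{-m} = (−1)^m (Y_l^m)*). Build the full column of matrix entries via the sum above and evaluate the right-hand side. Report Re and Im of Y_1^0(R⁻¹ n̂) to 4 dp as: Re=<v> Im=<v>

Re=-0.0183 Im=0.0000

Need the full column D^1_{m',0} for m'=−1..1 at α=4.2025, β=0.5658, γ=1.7318.
cos(β/2)=0.960250, sin(β/2)=0.279142
d^1_{-1,0}: single k=1 term ⇒ +0.379074;  D = -0.185018-0.330855i
d^1_{0,0}: k∈[0..1] ⇒ +0.922080 -0.077920 = +0.844160;  D = +0.844160+0.000000i
d^1_{1,0}: single k=0 term ⇒ -0.379074;  D = +0.185018-0.330855i
Y_1^{m'}(θ=2.0269,φ=5.0053) and Σ D·Y over m':
  (-0.1850-0.3309i)·(+0.0896+0.2970i)  (+0.8442+0.0000i)·(-0.2152+0.0000i)  (+0.1850-0.3309i)·(-0.0896+0.2970i)
Y_1^0(R⁻¹ n̂) = -0.018305+0.000000i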